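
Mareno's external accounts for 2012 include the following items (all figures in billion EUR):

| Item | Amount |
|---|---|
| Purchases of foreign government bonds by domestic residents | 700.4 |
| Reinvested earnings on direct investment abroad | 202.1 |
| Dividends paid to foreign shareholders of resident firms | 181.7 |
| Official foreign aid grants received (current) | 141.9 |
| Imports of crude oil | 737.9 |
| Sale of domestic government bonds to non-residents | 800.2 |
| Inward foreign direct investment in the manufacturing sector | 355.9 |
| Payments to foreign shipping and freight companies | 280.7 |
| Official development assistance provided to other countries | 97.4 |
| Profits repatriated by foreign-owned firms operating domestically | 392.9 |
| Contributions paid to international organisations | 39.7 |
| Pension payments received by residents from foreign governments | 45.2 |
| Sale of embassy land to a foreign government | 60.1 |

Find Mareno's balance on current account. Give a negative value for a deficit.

-1341.1

Goods: -737.9
Services: -280.7
Primary income: -181.7 - 392.9 + 202.1 = -372.5
Secondary income: -97.4 + 141.9 + 45.2 - 39.7 = 50.0
Current account = (-737.9) + (-280.7) + (-372.5) + 50.0 = -1341.1
(Excluded from the current account — financial account: purchases of foreign government bonds by domestic residents 700.4, sale of domestic government bonds to non-residents 800.2, inward foreign direct investment in the manufacturing sector 355.9; capital account: sale of embassy land to a foreign government 60.1.)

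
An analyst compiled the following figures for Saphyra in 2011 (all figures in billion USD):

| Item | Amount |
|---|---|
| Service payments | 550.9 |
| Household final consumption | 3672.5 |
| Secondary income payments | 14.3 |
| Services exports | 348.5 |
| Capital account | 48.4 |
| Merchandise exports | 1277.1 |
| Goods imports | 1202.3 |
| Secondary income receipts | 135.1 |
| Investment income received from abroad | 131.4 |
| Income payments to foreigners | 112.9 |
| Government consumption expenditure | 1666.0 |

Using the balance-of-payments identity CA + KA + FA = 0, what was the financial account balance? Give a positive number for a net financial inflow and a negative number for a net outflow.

-60.1

Goods balance = 1277.1 - 1202.3 = 74.8
Services balance = 348.5 - 550.9 = -202.4
Trade balance (goods + services) = 74.8 + (-202.4) = -127.6
Net primary income = 131.4 - 112.9 = 18.5
Net secondary income = 135.1 - 14.3 = 120.8
Current account = -127.6 + 18.5 + 120.8 = 11.7
Financial account = -(11.7 + 48.4) = -60.1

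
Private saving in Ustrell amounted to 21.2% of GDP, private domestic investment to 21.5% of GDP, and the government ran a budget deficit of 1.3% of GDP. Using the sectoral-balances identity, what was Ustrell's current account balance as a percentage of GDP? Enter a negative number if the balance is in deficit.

-1.6

By the sectoral-balances identity, CA = (S_private - I) + (T - G).
Private balance = 21.2 - 21.5 = -0.3
Government balance (T - G) = -1.3
CA = -0.3 + (-1.3) = -1.6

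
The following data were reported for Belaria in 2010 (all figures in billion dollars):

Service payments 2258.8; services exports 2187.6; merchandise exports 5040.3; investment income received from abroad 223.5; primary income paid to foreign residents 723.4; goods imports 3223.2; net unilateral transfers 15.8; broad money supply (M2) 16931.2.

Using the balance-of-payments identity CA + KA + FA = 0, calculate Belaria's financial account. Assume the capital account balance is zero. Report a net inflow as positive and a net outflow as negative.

-1261.8

Goods balance = 5040.3 - 3223.2 = 1817.1
Services balance = 2187.6 - 2258.8 = -71.2
Trade balance (goods + services) = 1817.1 + (-71.2) = 1745.9
Net primary income = 223.5 - 723.4 = -499.9
Net secondary income = 15.8
Current account = 1745.9 + (-499.9) + 15.8 = 1261.8
Financial account = -(1261.8) = -1261.8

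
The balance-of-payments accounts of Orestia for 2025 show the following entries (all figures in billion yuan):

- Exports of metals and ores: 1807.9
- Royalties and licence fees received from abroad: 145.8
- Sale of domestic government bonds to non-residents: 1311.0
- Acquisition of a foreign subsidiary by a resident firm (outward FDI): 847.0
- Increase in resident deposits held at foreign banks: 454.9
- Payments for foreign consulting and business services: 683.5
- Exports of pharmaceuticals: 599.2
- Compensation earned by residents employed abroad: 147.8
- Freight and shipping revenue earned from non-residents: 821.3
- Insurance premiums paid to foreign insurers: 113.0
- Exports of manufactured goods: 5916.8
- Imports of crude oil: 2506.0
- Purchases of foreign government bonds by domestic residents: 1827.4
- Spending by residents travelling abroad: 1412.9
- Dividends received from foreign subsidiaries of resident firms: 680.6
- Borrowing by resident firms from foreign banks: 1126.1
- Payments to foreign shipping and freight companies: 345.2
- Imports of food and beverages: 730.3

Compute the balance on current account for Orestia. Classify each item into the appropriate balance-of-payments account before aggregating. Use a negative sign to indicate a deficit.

4328.5

Goods: 5916.8 + 1807.9 - 2506.0 - 730.3 + 599.2 = 5087.6
Services: 145.8 - 1412.9 + 821.3 - 113.0 - 345.2 - 683.5 = -1587.5
Primary income: 147.8 + 680.6 = 828.4
Current account = 5087.6 + (-1587.5) + 828.4 = 4328.5
(Excluded from the current account — financial account: sale of domestic government bonds to non-residents 1311.0, acquisition of a foreign subsidiary by a resident firm (outward FDI) 847.0, increase in resident deposits held at foreign banks 454.9, purchases of foreign government bonds by domestic residents 1827.4, borrowing by resident firms from foreign banks 1126.1.)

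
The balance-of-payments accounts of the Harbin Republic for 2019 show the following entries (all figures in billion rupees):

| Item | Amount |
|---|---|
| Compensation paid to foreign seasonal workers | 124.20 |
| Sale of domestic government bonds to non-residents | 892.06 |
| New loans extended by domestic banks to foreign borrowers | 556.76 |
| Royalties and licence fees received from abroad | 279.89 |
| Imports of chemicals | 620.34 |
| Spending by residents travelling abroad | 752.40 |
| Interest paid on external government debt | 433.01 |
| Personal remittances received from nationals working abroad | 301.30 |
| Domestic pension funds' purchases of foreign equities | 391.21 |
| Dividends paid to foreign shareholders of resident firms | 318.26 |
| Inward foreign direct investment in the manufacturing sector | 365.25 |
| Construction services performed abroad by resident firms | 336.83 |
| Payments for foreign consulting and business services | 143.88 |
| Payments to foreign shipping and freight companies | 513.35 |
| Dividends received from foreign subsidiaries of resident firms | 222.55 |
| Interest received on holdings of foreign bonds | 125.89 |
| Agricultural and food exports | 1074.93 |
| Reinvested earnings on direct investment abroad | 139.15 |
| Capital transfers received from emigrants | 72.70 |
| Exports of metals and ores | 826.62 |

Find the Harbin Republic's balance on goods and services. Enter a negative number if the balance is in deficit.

Goods: -620.34 + 826.62 + 1074.93 = 1281.21
Services: -752.40 + 336.83 + 279.89 - 513.35 - 143.88 = -792.91
Trade balance = 1281.21 + (-792.91) = 488.30
(Excluded from the trade balance — primary income: compensation paid to foreign seasonal workers 124.20, interest paid on external government debt 433.01, dividends paid to foreign shareholders of resident firms 318.26, dividends received from foreign subsidiaries of resident firms 222.55, interest received on holdings of foreign bonds 125.89, reinvested earnings on direct investment abroad 139.15; financial account: sale of domestic government bonds to non-residents 892.06, new loans extended by domestic banks to foreign borrowers 556.76, domestic pension funds' purchases of foreign equities 391.21, inward foreign direct investment in the manufacturing sector 365.25; secondary income: personal remittances received from nationals working abroad 301.30; capital account: capital transfers received from emigrants 72.70.)

488.30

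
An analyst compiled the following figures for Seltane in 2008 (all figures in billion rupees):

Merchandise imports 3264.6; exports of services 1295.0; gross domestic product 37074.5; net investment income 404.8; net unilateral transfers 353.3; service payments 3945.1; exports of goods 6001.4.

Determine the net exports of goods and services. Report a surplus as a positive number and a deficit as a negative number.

Goods balance = 6001.4 - 3264.6 = 2736.8
Services balance = 1295.0 - 3945.1 = -2650.1
Trade balance (goods + services) = 2736.8 + (-2650.1) = 86.7

86.7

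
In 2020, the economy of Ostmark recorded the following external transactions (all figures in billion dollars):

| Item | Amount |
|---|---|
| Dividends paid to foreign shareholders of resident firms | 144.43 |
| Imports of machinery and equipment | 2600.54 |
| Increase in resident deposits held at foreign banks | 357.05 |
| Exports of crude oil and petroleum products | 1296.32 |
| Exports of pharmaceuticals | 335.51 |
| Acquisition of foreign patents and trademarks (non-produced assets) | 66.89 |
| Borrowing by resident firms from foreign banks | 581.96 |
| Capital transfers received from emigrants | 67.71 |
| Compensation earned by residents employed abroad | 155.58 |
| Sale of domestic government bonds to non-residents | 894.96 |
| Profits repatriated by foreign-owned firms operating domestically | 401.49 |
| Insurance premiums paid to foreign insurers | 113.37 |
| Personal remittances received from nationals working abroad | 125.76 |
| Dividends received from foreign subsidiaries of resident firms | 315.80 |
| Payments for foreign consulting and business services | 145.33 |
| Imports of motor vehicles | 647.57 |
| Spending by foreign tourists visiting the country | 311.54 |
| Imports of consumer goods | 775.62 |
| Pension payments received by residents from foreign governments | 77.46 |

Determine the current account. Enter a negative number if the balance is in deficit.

Goods: -647.57 + 1296.32 - 2600.54 + 335.51 - 775.62 = -2391.90
Services: -145.33 + 311.54 - 113.37 = 52.84
Primary income: 315.80 - 401.49 + 155.58 - 144.43 = -74.54
Secondary income: 77.46 + 125.76 = 203.22
Current account = (-2391.90) + 52.84 + (-74.54) + 203.22 = -2210.38
(Excluded from the current account — financial account: increase in resident deposits held at foreign banks 357.05, borrowing by resident firms from foreign banks 581.96, sale of domestic government bonds to non-residents 894.96; capital account: acquisition of foreign patents and trademarks (non-produced assets) 66.89, capital transfers received from emigrants 67.71.)

-2210.38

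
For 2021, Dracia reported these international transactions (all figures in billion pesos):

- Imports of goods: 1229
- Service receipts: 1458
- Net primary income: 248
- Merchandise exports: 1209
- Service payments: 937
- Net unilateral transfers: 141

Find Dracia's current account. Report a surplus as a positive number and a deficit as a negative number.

Goods balance = 1209 - 1229 = -20
Services balance = 1458 - 937 = 521
Trade balance (goods + services) = -20 + 521 = 501
Net primary income = 248
Net secondary income = 141
Current account = 501 + 248 + 141 = 890

890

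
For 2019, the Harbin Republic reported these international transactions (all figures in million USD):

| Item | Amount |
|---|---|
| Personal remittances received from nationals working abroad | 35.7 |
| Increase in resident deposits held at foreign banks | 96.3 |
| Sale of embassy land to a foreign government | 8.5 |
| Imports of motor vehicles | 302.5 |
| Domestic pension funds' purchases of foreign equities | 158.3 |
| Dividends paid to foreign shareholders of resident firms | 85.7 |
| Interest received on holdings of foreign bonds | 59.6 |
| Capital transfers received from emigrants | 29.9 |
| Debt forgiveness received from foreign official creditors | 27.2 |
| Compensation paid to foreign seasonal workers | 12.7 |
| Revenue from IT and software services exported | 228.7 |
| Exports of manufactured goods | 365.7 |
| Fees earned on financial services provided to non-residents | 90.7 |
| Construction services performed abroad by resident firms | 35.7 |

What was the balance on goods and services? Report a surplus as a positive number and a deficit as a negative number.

418.3

Goods: 365.7 - 302.5 = 63.2
Services: 90.7 + 228.7 + 35.7 = 355.1
Trade balance = 63.2 + 355.1 = 418.3
(Excluded from the trade balance — secondary income: personal remittances received from nationals working abroad 35.7; financial account: increase in resident deposits held at foreign banks 96.3, domestic pension funds' purchases of foreign equities 158.3; capital account: sale of embassy land to a foreign government 8.5, capital transfers received from emigrants 29.9, debt forgiveness received from foreign official creditors 27.2; primary income: dividends paid to foreign shareholders of resident firms 85.7, interest received on holdings of foreign bonds 59.6, compensation paid to foreign seasonal workers 12.7.)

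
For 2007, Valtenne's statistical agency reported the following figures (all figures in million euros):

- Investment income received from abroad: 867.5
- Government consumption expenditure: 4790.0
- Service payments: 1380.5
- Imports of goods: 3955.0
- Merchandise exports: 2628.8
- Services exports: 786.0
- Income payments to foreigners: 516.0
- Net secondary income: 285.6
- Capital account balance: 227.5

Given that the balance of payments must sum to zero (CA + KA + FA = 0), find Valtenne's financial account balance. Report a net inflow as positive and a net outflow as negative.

Goods balance = 2628.8 - 3955.0 = -1326.2
Services balance = 786.0 - 1380.5 = -594.5
Trade balance (goods + services) = -1326.2 + (-594.5) = -1920.7
Net primary income = 867.5 - 516.0 = 351.5
Net secondary income = 285.6
Current account = -1920.7 + 351.5 + 285.6 = -1283.6
Financial account = -(-1283.6 + 227.5) = 1056.1

1056.1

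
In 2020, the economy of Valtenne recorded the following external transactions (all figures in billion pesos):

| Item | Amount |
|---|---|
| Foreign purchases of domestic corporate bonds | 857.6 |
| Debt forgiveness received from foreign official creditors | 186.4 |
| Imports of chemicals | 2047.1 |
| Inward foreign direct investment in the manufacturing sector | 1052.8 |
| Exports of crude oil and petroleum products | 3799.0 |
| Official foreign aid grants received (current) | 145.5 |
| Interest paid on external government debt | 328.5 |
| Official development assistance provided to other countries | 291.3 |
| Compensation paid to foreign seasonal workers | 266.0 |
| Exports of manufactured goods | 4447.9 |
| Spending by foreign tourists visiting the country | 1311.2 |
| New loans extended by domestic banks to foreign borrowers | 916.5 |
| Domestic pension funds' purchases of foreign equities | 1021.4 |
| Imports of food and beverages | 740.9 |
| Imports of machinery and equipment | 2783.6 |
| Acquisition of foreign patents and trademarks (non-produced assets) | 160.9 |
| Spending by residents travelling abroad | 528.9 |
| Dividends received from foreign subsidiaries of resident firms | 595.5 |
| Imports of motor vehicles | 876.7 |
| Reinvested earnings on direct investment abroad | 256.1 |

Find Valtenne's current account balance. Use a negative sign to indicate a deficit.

Goods: 3799.0 - 876.7 - 2047.1 + 4447.9 - 2783.6 - 740.9 = 1798.6
Services: 1311.2 - 528.9 = 782.3
Primary income: 595.5 - 328.5 + 256.1 - 266.0 = 257.1
Secondary income: 145.5 - 291.3 = -145.8
Current account = 1798.6 + 782.3 + 257.1 + (-145.8) = 2692.2
(Excluded from the current account — financial account: foreign purchases of domestic corporate bonds 857.6, inward foreign direct investment in the manufacturing sector 1052.8, new loans extended by domestic banks to foreign borrowers 916.5, domestic pension funds' purchases of foreign equities 1021.4; capital account: debt forgiveness received from foreign official creditors 186.4, acquisition of foreign patents and trademarks (non-produced assets) 160.9.)

2692.2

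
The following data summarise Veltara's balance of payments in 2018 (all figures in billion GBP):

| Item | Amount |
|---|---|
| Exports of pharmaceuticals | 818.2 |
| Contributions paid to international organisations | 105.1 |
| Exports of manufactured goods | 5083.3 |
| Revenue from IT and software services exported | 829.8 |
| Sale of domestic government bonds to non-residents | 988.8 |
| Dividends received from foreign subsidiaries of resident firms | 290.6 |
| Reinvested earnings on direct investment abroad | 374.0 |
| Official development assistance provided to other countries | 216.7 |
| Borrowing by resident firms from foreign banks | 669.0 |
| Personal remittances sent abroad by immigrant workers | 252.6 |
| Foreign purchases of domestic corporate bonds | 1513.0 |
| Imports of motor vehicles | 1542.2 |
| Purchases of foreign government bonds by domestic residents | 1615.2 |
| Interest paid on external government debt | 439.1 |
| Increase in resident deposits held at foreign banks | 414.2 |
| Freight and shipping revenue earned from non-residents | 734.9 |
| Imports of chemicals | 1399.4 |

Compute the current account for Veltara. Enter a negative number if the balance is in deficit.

Goods: -1399.4 + 818.2 - 1542.2 + 5083.3 = 2959.9
Services: 734.9 + 829.8 = 1564.7
Primary income: -439.1 + 374.0 + 290.6 = 225.5
Secondary income: -105.1 - 216.7 - 252.6 = -574.4
Current account = 2959.9 + 1564.7 + 225.5 + (-574.4) = 4175.7
(Excluded from the current account — financial account: sale of domestic government bonds to non-residents 988.8, borrowing by resident firms from foreign banks 669.0, foreign purchases of domestic corporate bonds 1513.0, purchases of foreign government bonds by domestic residents 1615.2, increase in resident deposits held at foreign banks 414.2.)

4175.7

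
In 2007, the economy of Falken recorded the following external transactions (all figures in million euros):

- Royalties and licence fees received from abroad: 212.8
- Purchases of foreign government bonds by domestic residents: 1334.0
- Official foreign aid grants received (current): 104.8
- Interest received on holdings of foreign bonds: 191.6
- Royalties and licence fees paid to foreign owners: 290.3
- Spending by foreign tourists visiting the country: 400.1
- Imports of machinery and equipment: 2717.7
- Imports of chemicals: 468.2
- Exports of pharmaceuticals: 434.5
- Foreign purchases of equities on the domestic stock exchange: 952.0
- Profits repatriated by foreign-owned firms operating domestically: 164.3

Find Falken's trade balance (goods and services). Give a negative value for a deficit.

Goods: -468.2 - 2717.7 + 434.5 = -2751.4
Services: 400.1 - 290.3 + 212.8 = 322.6
Trade balance = -2751.4 + 322.6 = -2428.8
(Excluded from the trade balance — financial account: purchases of foreign government bonds by domestic residents 1334.0, foreign purchases of equities on the domestic stock exchange 952.0; secondary income: official foreign aid grants received (current) 104.8; primary income: interest received on holdings of foreign bonds 191.6, profits repatriated by foreign-owned firms operating domestically 164.3.)

-2428.8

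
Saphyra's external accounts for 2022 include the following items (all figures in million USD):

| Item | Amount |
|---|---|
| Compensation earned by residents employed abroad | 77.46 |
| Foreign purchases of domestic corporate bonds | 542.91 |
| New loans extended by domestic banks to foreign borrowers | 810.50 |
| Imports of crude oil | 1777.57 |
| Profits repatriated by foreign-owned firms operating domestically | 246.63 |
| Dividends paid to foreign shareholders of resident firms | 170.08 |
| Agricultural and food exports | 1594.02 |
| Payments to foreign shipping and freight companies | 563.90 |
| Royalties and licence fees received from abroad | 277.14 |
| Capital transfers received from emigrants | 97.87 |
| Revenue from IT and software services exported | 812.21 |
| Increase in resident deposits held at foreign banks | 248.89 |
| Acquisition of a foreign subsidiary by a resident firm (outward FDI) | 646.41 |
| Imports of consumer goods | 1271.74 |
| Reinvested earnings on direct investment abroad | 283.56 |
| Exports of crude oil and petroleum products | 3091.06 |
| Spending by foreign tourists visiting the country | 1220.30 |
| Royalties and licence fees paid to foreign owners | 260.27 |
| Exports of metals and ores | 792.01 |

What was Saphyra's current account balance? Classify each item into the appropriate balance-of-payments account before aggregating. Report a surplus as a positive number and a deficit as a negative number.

Goods: 1594.02 + 3091.06 + 792.01 - 1271.74 - 1777.57 = 2427.78
Services: -260.27 + 277.14 + 1220.30 - 563.90 + 812.21 = 1485.48
Primary income: 77.46 + 283.56 - 246.63 - 170.08 = -55.69
Current account = 2427.78 + 1485.48 + (-55.69) = 3857.57
(Excluded from the current account — financial account: foreign purchases of domestic corporate bonds 542.91, new loans extended by domestic banks to foreign borrowers 810.50, increase in resident deposits held at foreign banks 248.89, acquisition of a foreign subsidiary by a resident firm (outward FDI) 646.41; capital account: capital transfers received from emigrants 97.87.)

3857.57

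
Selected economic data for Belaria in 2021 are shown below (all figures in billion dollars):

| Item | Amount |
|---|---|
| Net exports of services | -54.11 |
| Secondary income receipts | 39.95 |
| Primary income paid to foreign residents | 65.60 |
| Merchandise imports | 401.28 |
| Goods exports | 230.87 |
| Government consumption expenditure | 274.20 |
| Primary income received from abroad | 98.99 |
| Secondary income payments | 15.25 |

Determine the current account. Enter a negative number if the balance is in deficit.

Goods balance = 230.87 - 401.28 = -170.41
Services balance = -54.11
Trade balance (goods + services) = -170.41 + (-54.11) = -224.52
Net primary income = 98.99 - 65.60 = 33.39
Net secondary income = 39.95 - 15.25 = 24.70
Current account = -224.52 + 33.39 + 24.70 = -166.43

-166.43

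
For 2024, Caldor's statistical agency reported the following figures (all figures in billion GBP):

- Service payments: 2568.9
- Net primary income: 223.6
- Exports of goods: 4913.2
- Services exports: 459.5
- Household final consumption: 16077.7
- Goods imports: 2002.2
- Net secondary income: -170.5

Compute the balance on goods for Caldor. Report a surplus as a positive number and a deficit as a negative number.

Goods balance = 4913.2 - 2002.2 = 2911.0

2911.0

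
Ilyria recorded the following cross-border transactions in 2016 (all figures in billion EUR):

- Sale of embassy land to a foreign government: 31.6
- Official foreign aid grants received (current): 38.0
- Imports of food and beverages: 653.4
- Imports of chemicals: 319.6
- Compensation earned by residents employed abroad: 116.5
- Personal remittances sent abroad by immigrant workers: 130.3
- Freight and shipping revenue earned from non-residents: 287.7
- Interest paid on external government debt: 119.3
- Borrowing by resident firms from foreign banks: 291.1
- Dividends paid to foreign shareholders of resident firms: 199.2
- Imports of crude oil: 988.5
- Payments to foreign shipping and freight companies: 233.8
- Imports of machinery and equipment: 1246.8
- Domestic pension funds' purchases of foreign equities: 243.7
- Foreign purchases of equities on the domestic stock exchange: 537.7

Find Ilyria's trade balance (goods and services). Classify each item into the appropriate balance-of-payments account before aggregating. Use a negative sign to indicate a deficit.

Goods: -1246.8 - 988.5 - 319.6 - 653.4 = -3208.3
Services: -233.8 + 287.7 = 53.9
Trade balance = -3208.3 + 53.9 = -3154.4
(Excluded from the trade balance — capital account: sale of embassy land to a foreign government 31.6; secondary income: official foreign aid grants received (current) 38.0, personal remittances sent abroad by immigrant workers 130.3; primary income: compensation earned by residents employed abroad 116.5, interest paid on external government debt 119.3, dividends paid to foreign shareholders of resident firms 199.2; financial account: borrowing by resident firms from foreign banks 291.1, domestic pension funds' purchases of foreign equities 243.7, foreign purchases of equities on the domestic stock exchange 537.7.)

-3154.4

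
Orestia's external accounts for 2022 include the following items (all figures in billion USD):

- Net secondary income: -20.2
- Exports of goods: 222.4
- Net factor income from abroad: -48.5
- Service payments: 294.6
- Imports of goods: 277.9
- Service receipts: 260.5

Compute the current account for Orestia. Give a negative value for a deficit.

Goods balance = 222.4 - 277.9 = -55.5
Services balance = 260.5 - 294.6 = -34.1
Trade balance (goods + services) = -55.5 + (-34.1) = -89.6
Net primary income = -48.5
Net secondary income = -20.2
Current account = -89.6 + (-48.5) + (-20.2) = -158.3

-158.3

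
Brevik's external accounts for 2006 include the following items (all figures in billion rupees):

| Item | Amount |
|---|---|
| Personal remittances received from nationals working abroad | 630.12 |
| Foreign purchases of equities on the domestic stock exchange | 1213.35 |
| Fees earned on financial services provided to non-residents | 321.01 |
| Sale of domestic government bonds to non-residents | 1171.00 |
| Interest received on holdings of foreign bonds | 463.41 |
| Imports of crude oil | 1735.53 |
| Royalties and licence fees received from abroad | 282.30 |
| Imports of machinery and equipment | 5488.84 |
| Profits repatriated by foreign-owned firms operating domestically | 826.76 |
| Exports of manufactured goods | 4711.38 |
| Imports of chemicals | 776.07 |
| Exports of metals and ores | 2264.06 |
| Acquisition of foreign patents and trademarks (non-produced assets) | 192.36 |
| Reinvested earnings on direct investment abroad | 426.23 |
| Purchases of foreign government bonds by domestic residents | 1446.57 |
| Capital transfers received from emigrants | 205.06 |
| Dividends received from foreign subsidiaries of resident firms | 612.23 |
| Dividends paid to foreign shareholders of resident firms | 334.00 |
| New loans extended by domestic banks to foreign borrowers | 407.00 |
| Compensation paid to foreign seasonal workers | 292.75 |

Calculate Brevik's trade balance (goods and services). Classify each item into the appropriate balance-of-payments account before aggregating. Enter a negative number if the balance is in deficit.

Goods: -5488.84 - 776.07 - 1735.53 + 2264.06 + 4711.38 = -1025.00
Services: 282.30 + 321.01 = 603.31
Trade balance = -1025.00 + 603.31 = -421.69
(Excluded from the trade balance — secondary income: personal remittances received from nationals working abroad 630.12; financial account: foreign purchases of equities on the domestic stock exchange 1213.35, sale of domestic government bonds to non-residents 1171.00, purchases of foreign government bonds by domestic residents 1446.57, new loans extended by domestic banks to foreign borrowers 407.00; primary income: interest received on holdings of foreign bonds 463.41, profits repatriated by foreign-owned firms operating domestically 826.76, reinvested earnings on direct investment abroad 426.23, dividends received from foreign subsidiaries of resident firms 612.23, dividends paid to foreign shareholders of resident firms 334.00, compensation paid to foreign seasonal workers 292.75; capital account: acquisition of foreign patents and trademarks (non-produced assets) 192.36, capital transfers received from emigrants 205.06.)

-421.69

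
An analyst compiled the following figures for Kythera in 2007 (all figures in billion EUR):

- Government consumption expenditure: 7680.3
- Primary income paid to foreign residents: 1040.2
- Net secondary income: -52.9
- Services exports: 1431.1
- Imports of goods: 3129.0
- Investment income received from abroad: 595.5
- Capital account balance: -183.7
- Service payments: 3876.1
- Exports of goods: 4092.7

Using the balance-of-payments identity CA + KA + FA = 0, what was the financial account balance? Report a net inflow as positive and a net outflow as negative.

2162.6

Goods balance = 4092.7 - 3129.0 = 963.7
Services balance = 1431.1 - 3876.1 = -2445.0
Trade balance (goods + services) = 963.7 + (-2445.0) = -1481.3
Net primary income = 595.5 - 1040.2 = -444.7
Net secondary income = -52.9
Current account = -1481.3 + (-444.7) + (-52.9) = -1978.9
Financial account = -(-1978.9 + (-183.7)) = 2162.6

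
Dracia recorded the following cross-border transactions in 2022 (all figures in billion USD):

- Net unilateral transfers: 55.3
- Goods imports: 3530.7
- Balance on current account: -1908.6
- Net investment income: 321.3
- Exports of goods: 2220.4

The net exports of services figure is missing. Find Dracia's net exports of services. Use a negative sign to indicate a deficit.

Current account = goods balance + services balance + net primary income + net secondary income
Sum of the known components = -933.7
Net exports of services = CA - (known components) = -1908.6 - (-933.7) = -974.9

-974.9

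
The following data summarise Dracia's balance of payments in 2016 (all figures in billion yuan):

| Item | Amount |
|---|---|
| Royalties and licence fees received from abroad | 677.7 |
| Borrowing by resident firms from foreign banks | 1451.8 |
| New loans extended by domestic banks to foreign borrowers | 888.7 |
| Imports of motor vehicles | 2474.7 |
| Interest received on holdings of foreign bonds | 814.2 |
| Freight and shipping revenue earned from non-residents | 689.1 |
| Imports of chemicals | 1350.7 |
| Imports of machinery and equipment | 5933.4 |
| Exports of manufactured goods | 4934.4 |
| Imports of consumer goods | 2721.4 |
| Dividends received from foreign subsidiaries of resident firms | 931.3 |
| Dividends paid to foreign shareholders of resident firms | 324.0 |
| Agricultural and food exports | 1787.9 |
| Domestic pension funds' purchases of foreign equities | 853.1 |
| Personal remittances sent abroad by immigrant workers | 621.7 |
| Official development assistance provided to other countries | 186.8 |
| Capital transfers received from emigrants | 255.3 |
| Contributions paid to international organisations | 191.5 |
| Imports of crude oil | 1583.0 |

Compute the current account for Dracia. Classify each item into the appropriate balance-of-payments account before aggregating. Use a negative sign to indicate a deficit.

Goods: -1350.7 - 2721.4 - 5933.4 + 4934.4 - 1583.0 - 2474.7 + 1787.9 = -7340.9
Services: 677.7 + 689.1 = 1366.8
Primary income: 931.3 + 814.2 - 324.0 = 1421.5
Secondary income: -621.7 - 186.8 - 191.5 = -1000.0
Current account = (-7340.9) + 1366.8 + 1421.5 + (-1000.0) = -5552.6
(Excluded from the current account — financial account: borrowing by resident firms from foreign banks 1451.8, new loans extended by domestic banks to foreign borrowers 888.7, domestic pension funds' purchases of foreign equities 853.1; capital account: capital transfers received from emigrants 255.3.)

-5552.6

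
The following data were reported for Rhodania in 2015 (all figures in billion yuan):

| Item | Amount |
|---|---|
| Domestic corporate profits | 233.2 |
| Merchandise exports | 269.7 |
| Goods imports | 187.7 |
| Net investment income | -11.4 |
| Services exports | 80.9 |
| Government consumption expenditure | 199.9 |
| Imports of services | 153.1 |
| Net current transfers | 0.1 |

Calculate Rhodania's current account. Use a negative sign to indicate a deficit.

-1.5

Goods balance = 269.7 - 187.7 = 82.0
Services balance = 80.9 - 153.1 = -72.2
Trade balance (goods + services) = 82.0 + (-72.2) = 9.8
Net primary income = -11.4
Net secondary income = 0.1
Current account = 9.8 + (-11.4) + 0.1 = -1.5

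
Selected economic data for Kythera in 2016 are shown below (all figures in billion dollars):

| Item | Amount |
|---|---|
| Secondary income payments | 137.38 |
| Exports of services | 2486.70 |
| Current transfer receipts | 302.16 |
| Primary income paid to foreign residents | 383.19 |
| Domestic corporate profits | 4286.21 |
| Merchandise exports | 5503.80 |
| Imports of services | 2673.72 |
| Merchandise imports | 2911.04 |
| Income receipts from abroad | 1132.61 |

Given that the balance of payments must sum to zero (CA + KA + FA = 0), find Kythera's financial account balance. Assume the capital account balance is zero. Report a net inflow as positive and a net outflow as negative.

-3319.94

Goods balance = 5503.80 - 2911.04 = 2592.76
Services balance = 2486.70 - 2673.72 = -187.02
Trade balance (goods + services) = 2592.76 + (-187.02) = 2405.74
Net primary income = 1132.61 - 383.19 = 749.42
Net secondary income = 302.16 - 137.38 = 164.78
Current account = 2405.74 + 749.42 + 164.78 = 3319.94
Financial account = -(3319.94) = -3319.94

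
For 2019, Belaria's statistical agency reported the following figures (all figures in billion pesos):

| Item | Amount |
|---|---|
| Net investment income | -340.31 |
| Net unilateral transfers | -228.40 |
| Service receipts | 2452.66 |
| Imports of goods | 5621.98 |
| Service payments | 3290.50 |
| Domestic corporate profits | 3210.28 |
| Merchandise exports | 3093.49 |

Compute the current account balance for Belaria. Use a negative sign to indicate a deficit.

-3935.04

Goods balance = 3093.49 - 5621.98 = -2528.49
Services balance = 2452.66 - 3290.50 = -837.84
Trade balance (goods + services) = -2528.49 + (-837.84) = -3366.33
Net primary income = -340.31
Net secondary income = -228.40
Current account = -3366.33 + (-340.31) + (-228.40) = -3935.04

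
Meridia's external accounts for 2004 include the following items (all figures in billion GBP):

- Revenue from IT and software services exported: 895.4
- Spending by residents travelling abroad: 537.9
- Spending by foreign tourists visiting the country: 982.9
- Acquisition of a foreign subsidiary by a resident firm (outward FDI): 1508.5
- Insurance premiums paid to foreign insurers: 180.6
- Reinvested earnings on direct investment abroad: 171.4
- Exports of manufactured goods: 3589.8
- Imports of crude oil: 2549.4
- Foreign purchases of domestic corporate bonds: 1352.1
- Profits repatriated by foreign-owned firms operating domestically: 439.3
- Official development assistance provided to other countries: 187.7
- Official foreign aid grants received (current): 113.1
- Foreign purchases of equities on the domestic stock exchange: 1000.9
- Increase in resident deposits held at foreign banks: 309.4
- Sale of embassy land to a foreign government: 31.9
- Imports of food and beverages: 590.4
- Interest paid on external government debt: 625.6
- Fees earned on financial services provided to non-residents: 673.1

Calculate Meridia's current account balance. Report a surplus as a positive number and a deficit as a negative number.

Goods: -590.4 + 3589.8 - 2549.4 = 450.0
Services: 895.4 + 982.9 + 673.1 - 537.9 - 180.6 = 1832.9
Primary income: 171.4 - 625.6 - 439.3 = -893.5
Secondary income: 113.1 - 187.7 = -74.6
Current account = 450.0 + 1832.9 + (-893.5) + (-74.6) = 1314.8
(Excluded from the current account — financial account: acquisition of a foreign subsidiary by a resident firm (outward FDI) 1508.5, foreign purchases of domestic corporate bonds 1352.1, foreign purchases of equities on the domestic stock exchange 1000.9, increase in resident deposits held at foreign banks 309.4; capital account: sale of embassy land to a foreign government 31.9.)

1314.8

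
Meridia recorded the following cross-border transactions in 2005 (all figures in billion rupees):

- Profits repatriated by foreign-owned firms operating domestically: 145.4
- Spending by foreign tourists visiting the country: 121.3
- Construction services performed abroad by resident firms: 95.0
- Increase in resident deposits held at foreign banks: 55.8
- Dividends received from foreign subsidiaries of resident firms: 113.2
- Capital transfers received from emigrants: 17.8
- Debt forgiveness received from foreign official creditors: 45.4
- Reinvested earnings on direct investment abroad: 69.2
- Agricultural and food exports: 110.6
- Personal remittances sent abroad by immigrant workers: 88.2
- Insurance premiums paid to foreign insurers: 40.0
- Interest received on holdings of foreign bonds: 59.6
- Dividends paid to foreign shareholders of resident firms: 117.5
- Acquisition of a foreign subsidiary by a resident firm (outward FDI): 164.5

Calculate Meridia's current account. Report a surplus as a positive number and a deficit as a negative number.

177.8

Goods: 110.6
Services: 95.0 - 40.0 + 121.3 = 176.3
Primary income: -117.5 + 59.6 + 113.2 + 69.2 - 145.4 = -20.9
Secondary income: -88.2
Current account = 110.6 + 176.3 + (-20.9) + (-88.2) = 177.8
(Excluded from the current account — financial account: increase in resident deposits held at foreign banks 55.8, acquisition of a foreign subsidiary by a resident firm (outward FDI) 164.5; capital account: capital transfers received from emigrants 17.8, debt forgiveness received from foreign official creditors 45.4.)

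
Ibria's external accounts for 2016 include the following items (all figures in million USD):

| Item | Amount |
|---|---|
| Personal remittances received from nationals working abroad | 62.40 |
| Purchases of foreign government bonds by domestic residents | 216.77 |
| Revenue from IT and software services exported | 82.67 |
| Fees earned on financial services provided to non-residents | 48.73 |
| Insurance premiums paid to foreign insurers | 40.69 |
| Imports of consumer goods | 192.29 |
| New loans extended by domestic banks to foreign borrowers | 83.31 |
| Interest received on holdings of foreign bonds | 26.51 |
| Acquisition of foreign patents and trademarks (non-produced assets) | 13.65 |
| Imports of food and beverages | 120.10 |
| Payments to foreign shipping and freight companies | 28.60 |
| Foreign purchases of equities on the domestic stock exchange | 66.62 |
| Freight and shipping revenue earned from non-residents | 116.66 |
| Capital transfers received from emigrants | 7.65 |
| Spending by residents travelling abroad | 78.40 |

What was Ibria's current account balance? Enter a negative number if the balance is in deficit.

Goods: -192.29 - 120.10 = -312.39
Services: 116.66 - 78.40 + 48.73 + 82.67 - 28.60 - 40.69 = 100.37
Primary income: 26.51
Secondary income: 62.40
Current account = (-312.39) + 100.37 + 26.51 + 62.40 = -123.11
(Excluded from the current account — financial account: purchases of foreign government bonds by domestic residents 216.77, new loans extended by domestic banks to foreign borrowers 83.31, foreign purchases of equities on the domestic stock exchange 66.62; capital account: acquisition of foreign patents and trademarks (non-produced assets) 13.65, capital transfers received from emigrants 7.65.)

-123.11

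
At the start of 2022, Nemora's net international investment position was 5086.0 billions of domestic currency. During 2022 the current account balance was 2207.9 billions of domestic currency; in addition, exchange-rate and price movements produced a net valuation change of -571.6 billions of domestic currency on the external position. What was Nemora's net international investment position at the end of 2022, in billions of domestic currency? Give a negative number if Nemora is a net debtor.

Change in NIIP = current account + net valuation change = 2207.9 + (-571.6) = 1636.3
End-of-year NIIP = 5086.0 + 1636.3 = 6722.3

6722.3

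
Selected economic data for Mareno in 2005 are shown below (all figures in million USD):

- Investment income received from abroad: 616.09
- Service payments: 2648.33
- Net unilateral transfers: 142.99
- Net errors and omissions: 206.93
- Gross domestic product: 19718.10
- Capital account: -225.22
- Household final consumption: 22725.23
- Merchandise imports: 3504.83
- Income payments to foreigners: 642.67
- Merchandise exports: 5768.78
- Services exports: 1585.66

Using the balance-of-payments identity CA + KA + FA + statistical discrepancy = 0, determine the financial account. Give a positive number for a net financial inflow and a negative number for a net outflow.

-1299.40

Goods balance = 5768.78 - 3504.83 = 2263.95
Services balance = 1585.66 - 2648.33 = -1062.67
Trade balance (goods + services) = 2263.95 + (-1062.67) = 1201.28
Net primary income = 616.09 - 642.67 = -26.58
Net secondary income = 142.99
Current account = 1201.28 + (-26.58) + 142.99 = 1317.69
Financial account = -(1317.69 + (-225.22) + 206.93) = -1299.40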